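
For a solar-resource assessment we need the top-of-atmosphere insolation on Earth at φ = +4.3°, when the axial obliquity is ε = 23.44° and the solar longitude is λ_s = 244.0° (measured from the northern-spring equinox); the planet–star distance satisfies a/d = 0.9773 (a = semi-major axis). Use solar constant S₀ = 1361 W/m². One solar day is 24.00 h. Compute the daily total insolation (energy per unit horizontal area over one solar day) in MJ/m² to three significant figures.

Solar declination: sin δ = sin ε · sin λ_s = sin 23.44° × sin 244.0° = -0.35753, so δ = -20.949°.
cos H₀ = −tan(+4.3°) tan(-20.949°) = 0.0288, H₀ = 1.5420 rad.
Bracket: H₀ sin φ sin δ + cos φ cos δ sin H₀ = 1.5420×0.07498×-0.35753 + 0.99719×0.93390×0.99959 = -0.041337 + 0.930894 = 0.889557.
Inverse-square distance factor (a/d)² = 0.9773² = 0.955115.
Q̄ = (S₀/π) × 0.955115 × [bracket] = (1361/π) × 0.955115 × 0.889557 = 368.08 W/m².
Daily total = Q̄ × 24.00 h × 3600 s/h = 368.08 × 24.00 × 3600 / 10⁶ = 31.80 MJ/m².

31.8 MJ/m²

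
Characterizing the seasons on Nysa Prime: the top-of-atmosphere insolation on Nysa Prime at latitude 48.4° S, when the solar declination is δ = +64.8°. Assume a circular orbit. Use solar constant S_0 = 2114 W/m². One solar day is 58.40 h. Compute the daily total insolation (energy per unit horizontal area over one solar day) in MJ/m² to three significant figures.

0.00 MJ/m²

cos h₀ = −tan(-48.4°) tan(+64.800°) = 2.3936 ≥ 1 ⇒ polar night, h₀ = 0 and Q̄ = 0.
Daily total = Q̄ × 58.40 h × 3600 s/h = 0.00 MJ/m².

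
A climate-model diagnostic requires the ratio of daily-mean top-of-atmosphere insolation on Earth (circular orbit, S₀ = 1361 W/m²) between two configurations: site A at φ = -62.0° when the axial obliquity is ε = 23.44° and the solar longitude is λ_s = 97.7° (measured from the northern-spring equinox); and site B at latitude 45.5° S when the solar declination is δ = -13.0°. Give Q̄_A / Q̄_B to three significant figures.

— Configuration A (φ=-62.0°):
Solar declination: sin δ = sin ε · sin λ_s = sin 23.44° × sin 97.7° = 0.39420, so δ = +23.216°.
cos H₀ = −tan(-62.0°) tan(+23.216°) = 0.8067, H₀ = 0.6322 rad.
Bracket: H₀ sin φ sin δ + cos φ cos δ sin H₀ = 0.6322×-0.88295×0.39420 + 0.46947×0.91902×0.59095 = -0.220043 + 0.254967 = 0.034924.
Q̄ = (S₀/π) × [bracket] = (1361/π) × 0.034924 = 15.130 W/m².
— Configuration B (φ=-45.5°):
cos H₀ = −tan(-45.5°) tan(-13.000°) = -0.2349, H₀ = 1.8079 rad.
Bracket: H₀ sin φ sin δ + cos φ cos δ sin H₀ = 1.8079×-0.71325×-0.22495 + 0.70091×0.97437×0.97201 = 0.290070 + 0.663830 = 0.953900.
Q̄ = (S₀/π) × [bracket] = (1361/π) × 0.953900 = 413.25 W/m².
Ratio Q̄_A / Q̄_B = 15.130 / 413.25 = 0.03661.

Q̄_A / Q̄_B ≈ 0.0366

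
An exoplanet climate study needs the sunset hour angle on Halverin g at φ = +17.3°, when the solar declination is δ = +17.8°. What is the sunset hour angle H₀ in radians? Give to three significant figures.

H₀ = 1.67 rad

cos H₀ = −tan φ · tan δ = −tan(+17.3°) × tan(+17.800°) = -0.1000, so H₀ = 1.6710 rad = 95.74°.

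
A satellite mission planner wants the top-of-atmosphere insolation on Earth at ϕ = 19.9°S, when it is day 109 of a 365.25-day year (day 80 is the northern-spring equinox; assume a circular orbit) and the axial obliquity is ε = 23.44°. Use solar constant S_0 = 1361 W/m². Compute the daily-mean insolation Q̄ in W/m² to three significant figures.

Q̄ ≈ 357 W/m²

Solar longitude: L_s = 360° × (109 − 80)/365.25 = 28.583°.
sin δ = sin 23.44° × sin 28.583° = 0.19032, so δ = +10.971°.
cos h₀ = −tan(-19.9°) tan(+10.971°) = 0.0702, h₀ = 1.5006 rad.
Bracket: h₀ sin ϕ sin δ + cos ϕ cos δ sin h₀ = 1.5006×-0.34038×0.19032 + 0.94029×0.98172×0.99753 = -0.097211 + 0.920821 = 0.823610.
Q̄ = (S_0/π) × [bracket] = (1361/π) × 0.823610 = 356.8 W/m².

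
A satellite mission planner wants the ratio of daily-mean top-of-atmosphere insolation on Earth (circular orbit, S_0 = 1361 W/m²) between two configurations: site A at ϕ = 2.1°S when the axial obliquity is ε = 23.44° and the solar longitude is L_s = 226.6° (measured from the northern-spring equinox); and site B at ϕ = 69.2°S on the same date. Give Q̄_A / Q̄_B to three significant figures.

Q̄_A / Q̄_B ≈ 1.11

— Configuration A (ϕ=-2.1°):
Solar declination: sin δ = sin ε · sin L_s = sin 23.44° × sin 226.6° = -0.28902, so δ = -16.799°.
cos h₀ = −tan(-2.1°) tan(-16.799°) = -0.0111, h₀ = 1.5819 rad.
Bracket: h₀ sin ϕ sin δ + cos ϕ cos δ sin h₀ = 1.5819×-0.03664×-0.28902 + 0.99933×0.95732×0.99994 = 0.016752 + 0.956621 = 0.973373.
Q̄ = (S_0/π) × [bracket] = (1361/π) × 0.973373 = 421.68 W/m².
— Configuration B (ϕ=-69.2°):
cos h₀ = −tan(-69.2°) tan(-16.799°) = -0.7948, h₀ = 2.4894 rad.
Bracket: h₀ sin ϕ sin δ + cos ϕ cos δ sin h₀ = 2.4894×-0.93483×-0.28902 + 0.35511×0.95732×0.60690 = 0.672597 + 0.206318 = 0.878915.
Q̄ = (S_0/π) × [bracket] = (1361/π) × 0.878915 = 380.76 W/m².
Ratio Q̄_A / Q̄_B = 421.68 / 380.76 = 1.107.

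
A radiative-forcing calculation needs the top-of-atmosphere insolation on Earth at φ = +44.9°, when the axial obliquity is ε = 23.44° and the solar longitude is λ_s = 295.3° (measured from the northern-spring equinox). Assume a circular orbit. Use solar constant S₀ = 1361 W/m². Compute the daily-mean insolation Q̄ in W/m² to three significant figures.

Q̄ ≈ 135 W/m²

Solar declination: sin δ = sin ε · sin λ_s = sin 23.44° × sin 295.3° = -0.35963, so δ = -21.078°.
cos H₀ = −tan(+44.9°) tan(-21.078°) = 0.3841, H₀ = 1.1766 rad.
Bracket: H₀ sin φ sin δ + cos φ cos δ sin H₀ = 1.1766×0.70587×-0.35963 + 0.70834×0.93309×0.92330 = -0.298682 + 0.610250 = 0.311568.
Q̄ = (S₀/π) × [bracket] = (1361/π) × 0.311568 = 135.0 W/m².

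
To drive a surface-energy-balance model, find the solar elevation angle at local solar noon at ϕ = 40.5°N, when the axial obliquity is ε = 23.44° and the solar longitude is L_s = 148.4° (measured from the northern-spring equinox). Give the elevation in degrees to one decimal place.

Solar declination: sin δ = sin ε · sin L_s = sin 23.44° × sin 148.4° = 0.20844, so δ = +12.031°.
At local noon the hour angle is zero, so the zenith angle equals |ϕ − δ| = |+40.5° − (+12.031°)| = 28.469°.
Elevation = 90° − 28.469° = 61.5°.

61.5°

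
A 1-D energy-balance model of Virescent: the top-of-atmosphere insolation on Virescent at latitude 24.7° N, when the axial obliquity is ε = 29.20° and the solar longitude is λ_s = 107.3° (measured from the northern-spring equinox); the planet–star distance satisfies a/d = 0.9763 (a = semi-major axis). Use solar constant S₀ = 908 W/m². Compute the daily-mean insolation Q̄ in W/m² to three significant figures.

Solar declination: sin δ = sin ε · sin λ_s = sin 29.20° × sin 107.3° = 0.46579, so δ = +27.761°.
cos H₀ = −tan(+24.7°) tan(+27.761°) = -0.2421, H₀ = 1.8153 rad.
Bracket: H₀ sin φ sin δ + cos φ cos δ sin H₀ = 1.8153×0.41787×0.46579 + 0.90851×0.88490×0.97025 = 0.353329 + 0.780023 = 1.133352.
Inverse-square distance factor (a/d)² = 0.9763² = 0.953162.
Q̄ = (S₀/π) × 0.953162 × [bracket] = (908/π) × 0.953162 × 1.133352 = 312.2 W/m².

Q̄ ≈ 312 W/m²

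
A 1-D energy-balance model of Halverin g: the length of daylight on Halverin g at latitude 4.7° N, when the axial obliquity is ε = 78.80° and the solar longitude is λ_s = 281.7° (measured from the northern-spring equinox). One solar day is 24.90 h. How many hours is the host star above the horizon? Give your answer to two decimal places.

10.17 h

Solar declination: sin δ = sin ε · sin λ_s = sin 78.80° × sin 281.7° = -0.96057, so δ = -73.858°.
cos H₀ = −tan φ · tan δ = −tan(+4.7°) × tan(-73.858°) = 0.2841, so H₀ = 1.2828 rad = 73.50°.
Daylight = 2H₀/(2π) × 24.90 h = (1.2828/π) × 24.90 = 10.17 h.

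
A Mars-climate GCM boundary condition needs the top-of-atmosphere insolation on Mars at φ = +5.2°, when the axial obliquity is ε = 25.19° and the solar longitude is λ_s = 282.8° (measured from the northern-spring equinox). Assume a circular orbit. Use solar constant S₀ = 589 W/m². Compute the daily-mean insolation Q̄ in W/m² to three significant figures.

Solar declination: sin δ = sin ε · sin λ_s = sin 25.19° × sin 282.8° = -0.41504, so δ = -24.522°.
cos H₀ = −tan(+5.2°) tan(-24.522°) = 0.0415, H₀ = 1.5293 rad.
Bracket: H₀ sin φ sin δ + cos φ cos δ sin H₀ = 1.5293×0.09063×-0.41504 + 0.99588×0.90980×0.99914 = -0.057525 + 0.905272 = 0.847747.
Q̄ = (S₀/π) × [bracket] = (589/π) × 0.847747 = 158.9 W/m².

Q̄ ≈ 159 W/m²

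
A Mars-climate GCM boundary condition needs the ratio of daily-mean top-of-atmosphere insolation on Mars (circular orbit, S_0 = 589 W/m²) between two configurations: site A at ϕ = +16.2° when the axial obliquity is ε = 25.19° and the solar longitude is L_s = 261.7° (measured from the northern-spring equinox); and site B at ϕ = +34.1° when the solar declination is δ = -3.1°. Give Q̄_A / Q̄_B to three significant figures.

— Configuration A (ϕ=+16.2°):
Solar declination: sin δ = sin ε · sin L_s = sin 25.19° × sin 261.7° = -0.42116, so δ = -24.908°.
cos h₀ = −tan(+16.2°) tan(-24.908°) = 0.1349, h₀ = 1.4355 rad.
Bracket: h₀ sin ϕ sin δ + cos ϕ cos δ sin h₀ = 1.4355×0.27899×-0.42116 + 0.96029×0.90698×0.99086 = -0.168670 + 0.863003 = 0.694333.
Q̄ = (S_0/π) × [bracket] = (589/π) × 0.694333 = 130.18 W/m².
— Configuration B (ϕ=+34.1°):
cos h₀ = −tan(+34.1°) tan(-3.100°) = 0.0367, h₀ = 1.5341 rad.
Bracket: h₀ sin ϕ sin δ + cos ϕ cos δ sin h₀ = 1.5341×0.56064×-0.05408 + 0.82806×0.99854×0.99933 = -0.046513 + 0.826297 = 0.779784.
Q̄ = (S_0/π) × [bracket] = (589/π) × 0.779784 = 146.20 W/m².
Ratio Q̄_A / Q̄_B = 130.18 / 146.20 = 0.8904.

Q̄_A / Q̄_B ≈ 0.890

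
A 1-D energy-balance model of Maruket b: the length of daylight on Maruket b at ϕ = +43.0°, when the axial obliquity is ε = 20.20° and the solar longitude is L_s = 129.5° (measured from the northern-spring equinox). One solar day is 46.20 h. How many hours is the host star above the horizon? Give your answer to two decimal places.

Solar declination: sin δ = sin ε · sin L_s = sin 20.20° × sin 129.5° = 0.26644, so δ = +15.453°.
cos h₀ = −tan ϕ · tan δ = −tan(+43.0°) × tan(+15.453°) = -0.2578, so h₀ = 1.8315 rad = 104.94°.
Daylight = 2h₀/(2π) × 46.20 h = (1.8315/π) × 46.20 = 26.93 h.

26.93 h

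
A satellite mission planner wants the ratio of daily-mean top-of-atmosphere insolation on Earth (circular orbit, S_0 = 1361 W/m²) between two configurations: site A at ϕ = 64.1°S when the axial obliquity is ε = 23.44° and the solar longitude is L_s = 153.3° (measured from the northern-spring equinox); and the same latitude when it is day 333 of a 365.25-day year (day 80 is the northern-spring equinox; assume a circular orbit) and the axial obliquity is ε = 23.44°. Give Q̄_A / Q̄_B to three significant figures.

Q̄_A / Q̄_B ≈ 0.192

— Configuration A (ϕ=-64.1°):
Solar declination: sin δ = sin ε · sin L_s = sin 23.44° × sin 153.3° = 0.17873, so δ = +10.296°.
cos h₀ = −tan(-64.1°) tan(+10.296°) = 0.3741, h₀ = 1.1874 rad.
Bracket: h₀ sin ϕ sin δ + cos ϕ cos δ sin h₀ = 1.1874×-0.89956×0.17873 + 0.43680×0.98390×0.92738 = -0.190908 + 0.398558 = 0.207650.
Q̄ = (S_0/π) × [bracket] = (1361/π) × 0.207650 = 89.958 W/m².
— Configuration B (ϕ=-64.1°):
Solar longitude: L_s = 360° × (333 − 80)/365.25 = 249.363°.
sin δ = sin 23.44° × sin 249.363° = -0.37226, so δ = -21.855°.
cos h₀ = −tan(-64.1°) tan(-21.855°) = -0.8260, h₀ = 2.5428 rad.
Bracket: h₀ sin ϕ sin δ + cos ϕ cos δ sin h₀ = 2.5428×-0.89956×-0.37226 + 0.43680×0.92813×0.56365 = 0.851508 + 0.228508 = 1.080016.
Q̄ = (S_0/π) × [bracket] = (1361/π) × 1.080016 = 467.88 W/m².
Ratio Q̄_A / Q̄_B = 89.958 / 467.88 = 0.1923.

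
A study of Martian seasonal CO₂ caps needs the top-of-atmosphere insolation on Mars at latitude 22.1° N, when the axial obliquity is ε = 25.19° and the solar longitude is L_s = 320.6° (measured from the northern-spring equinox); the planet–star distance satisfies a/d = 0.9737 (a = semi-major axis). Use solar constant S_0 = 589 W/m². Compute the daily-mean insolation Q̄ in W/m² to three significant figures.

Solar declination: sin δ = sin ε · sin L_s = sin 25.19° × sin 320.6° = -0.27015, so δ = -15.673°.
cos h₀ = −tan(+22.1°) tan(-15.673°) = 0.1139, h₀ = 1.4566 rad.
Bracket: h₀ sin ϕ sin δ + cos ϕ cos δ sin h₀ = 1.4566×0.37622×-0.27015 + 0.92653×0.96282×0.99349 = -0.148043 + 0.886274 = 0.738231.
Inverse-square distance factor (a/d)² = 0.9737² = 0.948092.
Q̄ = (S_0/π) × 0.948092 × [bracket] = (589/π) × 0.948092 × 0.738231 = 131.2 W/m².

Q̄ ≈ 131 W/m²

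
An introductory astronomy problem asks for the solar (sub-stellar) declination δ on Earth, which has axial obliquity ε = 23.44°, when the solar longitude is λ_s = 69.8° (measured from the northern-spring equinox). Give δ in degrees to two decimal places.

δ = +21.92°

sin δ = sin ε · sin λ_s = sin 23.44° × sin 69.8° = 0.373322.
δ = arcsin(0.373322) = +21.92°.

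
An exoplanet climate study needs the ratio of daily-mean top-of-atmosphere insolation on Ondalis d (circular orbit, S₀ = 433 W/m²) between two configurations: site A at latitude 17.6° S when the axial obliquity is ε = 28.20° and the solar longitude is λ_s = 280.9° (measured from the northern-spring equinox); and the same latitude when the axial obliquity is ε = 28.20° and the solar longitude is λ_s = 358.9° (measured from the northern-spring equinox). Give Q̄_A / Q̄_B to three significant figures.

— Configuration A (φ=-17.6°):
Solar declination: sin δ = sin ε · sin λ_s = sin 28.20° × sin 280.9° = -0.46403, so δ = -27.647°.
cos H₀ = −tan(-17.6°) tan(-27.647°) = -0.1662, H₀ = 1.7377 rad.
Bracket: H₀ sin φ sin δ + cos φ cos δ sin H₀ = 1.7377×-0.30237×-0.46403 + 0.95319×0.88582×0.98610 = 0.243815 + 0.832618 = 1.076433.
Q̄ = (S₀/π) × [bracket] = (433/π) × 1.076433 = 148.36 W/m².
— Configuration B (φ=-17.6°):
Solar declination: sin δ = sin ε · sin λ_s = sin 28.20° × sin 358.9° = -0.00907, so δ = -0.520°.
cos H₀ = −tan(-17.6°) tan(-0.520°) = -0.0029, H₀ = 1.5737 rad.
Bracket: H₀ sin φ sin δ + cos φ cos δ sin H₀ = 1.5737×-0.30237×-0.00907 + 0.95319×0.99996×1.00000 = 0.004316 + 0.953152 = 0.957468.
Q̄ = (S₀/π) × [bracket] = (433/π) × 0.957468 = 131.97 W/m².
Ratio Q̄_A / Q̄_B = 148.36 / 131.97 = 1.124.

Q̄_A / Q̄_B ≈ 1.12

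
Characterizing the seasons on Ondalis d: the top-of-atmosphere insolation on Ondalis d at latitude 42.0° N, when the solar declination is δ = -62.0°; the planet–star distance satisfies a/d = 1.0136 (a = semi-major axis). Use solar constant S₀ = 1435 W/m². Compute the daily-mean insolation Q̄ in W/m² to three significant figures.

cos H₀ = −tan(+42.0°) tan(-62.000°) = 1.6934 ≥ 1 ⇒ polar night, H₀ = 0 and Q̄ = 0.
Inverse-square distance factor (a/d)² = 1.0136² = 1.027385.

Q̄ ≈ 0.00 W/m²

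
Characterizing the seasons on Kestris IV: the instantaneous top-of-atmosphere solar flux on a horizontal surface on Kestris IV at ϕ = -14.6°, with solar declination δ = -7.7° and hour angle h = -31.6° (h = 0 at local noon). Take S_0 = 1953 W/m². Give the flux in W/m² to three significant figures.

1.66e+03 W/m²

cos θ_z = sin ϕ sin δ + cos ϕ cos δ cos h = 0.033774 + 0.816792 = 0.850566.
Flux = S_0 · cos θ_z = 1953 × 0.850566 = 1661 W/m².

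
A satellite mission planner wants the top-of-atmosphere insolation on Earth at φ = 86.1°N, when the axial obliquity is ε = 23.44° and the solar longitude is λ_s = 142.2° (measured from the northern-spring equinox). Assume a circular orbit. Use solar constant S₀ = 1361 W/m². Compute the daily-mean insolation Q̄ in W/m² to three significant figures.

Q̄ ≈ 331 W/m²

Solar declination: sin δ = sin ε · sin λ_s = sin 23.44° × sin 142.2° = 0.24381, so δ = +14.111°.
cos H₀ = −tan(+86.1°) tan(+14.111°) = -3.6876 ≤ −1 ⇒ polar day, H₀ = π.
Bracket: H₀ sin φ sin δ + cos φ cos δ sin H₀ = 3.1416×0.99768×0.24381 + 0.06802×0.96982×0.00000 = 0.764176 + 0.000000 = 0.764176.
Q̄ = (S₀/π) × [bracket] = (1361/π) × 0.764176 = 331.1 W/m².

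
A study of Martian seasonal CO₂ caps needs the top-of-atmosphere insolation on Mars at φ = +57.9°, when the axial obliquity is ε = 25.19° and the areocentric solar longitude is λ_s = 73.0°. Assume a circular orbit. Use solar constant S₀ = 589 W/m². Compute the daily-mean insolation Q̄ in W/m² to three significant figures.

Q̄ ≈ 217 W/m²

sin δ = sin 25.19° × sin 73.0° = 0.40702, so δ = +24.018°.
cos H₀ = −tan(+57.9°) tan(+24.018°) = -0.7104, H₀ = 2.3608 rad.
Bracket: H₀ sin φ sin δ + cos φ cos δ sin H₀ = 2.3608×0.84712×0.40702 + 0.53140×0.91342×0.70384 = 0.813992 + 0.341638 = 1.155630.
Q̄ = (S₀/π) × [bracket] = (589/π) × 1.155630 = 216.7 W/m².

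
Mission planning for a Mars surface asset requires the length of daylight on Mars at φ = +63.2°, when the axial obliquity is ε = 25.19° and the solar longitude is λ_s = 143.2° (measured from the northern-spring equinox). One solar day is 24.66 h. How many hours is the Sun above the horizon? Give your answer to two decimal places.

16.64 h

Solar declination: sin δ = sin ε · sin λ_s = sin 25.19° × sin 143.2° = 0.25496, so δ = +14.771°.
cos H₀ = −tan φ · tan δ = −tan(+63.2°) × tan(+14.771°) = -0.5220, so H₀ = 2.1200 rad = 121.47°.
Daylight = 2H₀/(2π) × 24.66 h = (2.1200/π) × 24.66 = 16.64 h.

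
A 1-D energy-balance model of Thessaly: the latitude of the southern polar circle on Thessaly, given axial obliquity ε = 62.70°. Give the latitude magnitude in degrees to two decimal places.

27.30°

The polar circle is the lowest latitude that experiences at least one full rotation of continuous darkness at the northern-summer solstice; it lies at |φ| = 90° − ε = 90° − 62.70° = 27.30°.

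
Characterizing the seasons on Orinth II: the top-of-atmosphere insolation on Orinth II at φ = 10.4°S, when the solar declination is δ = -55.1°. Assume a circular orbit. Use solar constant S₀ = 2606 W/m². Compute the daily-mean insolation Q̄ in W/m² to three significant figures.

cos H₀ = −tan(-10.4°) tan(-55.100°) = -0.2631, H₀ = 1.8370 rad.
Bracket: H₀ sin φ sin δ + cos φ cos δ sin H₀ = 1.8370×-0.18052×-0.82015 + 0.98357×0.57215×0.96477 = 0.271974 + 0.542924 = 0.814898.
Q̄ = (S₀/π) × [bracket] = (2606/π) × 0.814898 = 676.0 W/m².

Q̄ ≈ 676 W/m²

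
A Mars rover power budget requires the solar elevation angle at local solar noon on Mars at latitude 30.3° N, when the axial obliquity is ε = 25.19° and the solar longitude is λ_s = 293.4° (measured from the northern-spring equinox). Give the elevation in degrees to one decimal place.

Solar declination: sin δ = sin ε · sin λ_s = sin 25.19° × sin 293.4° = -0.39062, so δ = -22.993°.
At local noon the hour angle is zero, so the zenith angle equals |φ − δ| = |+30.3° − (-22.993°)| = 53.293°.
Elevation = 90° − 53.293° = 36.7°.

36.7°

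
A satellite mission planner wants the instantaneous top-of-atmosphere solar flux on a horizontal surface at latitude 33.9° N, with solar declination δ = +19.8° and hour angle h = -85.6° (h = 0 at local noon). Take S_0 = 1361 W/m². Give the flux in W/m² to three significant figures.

cos θ_z = sin ϕ sin δ + cos ϕ cos δ cos h = 0.188929 + 0.059913 = 0.248842.
Flux = S_0 · cos θ_z = 1361 × 0.248842 = 338.7 W/m².

339 W/m²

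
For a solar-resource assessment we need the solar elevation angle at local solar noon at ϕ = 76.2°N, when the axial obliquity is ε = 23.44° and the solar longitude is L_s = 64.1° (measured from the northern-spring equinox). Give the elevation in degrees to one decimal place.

34.8°

Solar declination: sin δ = sin ε · sin L_s = sin 23.44° × sin 64.1° = 0.35783, so δ = +20.967°.
At local noon the hour angle is zero, so the zenith angle equals |ϕ − δ| = |+76.2° − (+20.967°)| = 55.233°.
Elevation = 90° − 55.233° = 34.8°.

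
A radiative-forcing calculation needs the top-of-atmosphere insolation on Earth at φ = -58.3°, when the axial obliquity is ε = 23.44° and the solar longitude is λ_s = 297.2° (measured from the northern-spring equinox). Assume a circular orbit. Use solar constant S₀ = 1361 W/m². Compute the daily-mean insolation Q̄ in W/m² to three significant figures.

Solar declination: sin δ = sin ε · sin λ_s = sin 23.44° × sin 297.2° = -0.35380, so δ = -20.720°.
cos H₀ = −tan(-58.3°) tan(-20.720°) = -0.6125, H₀ = 2.2300 rad.
Bracket: H₀ sin φ sin δ + cos φ cos δ sin H₀ = 2.2300×-0.85081×-0.35380 + 0.52547×0.93532×0.79050 = 0.671267 + 0.388517 = 1.059784.
Q̄ = (S₀/π) × [bracket] = (1361/π) × 1.059784 = 459.1 W/m².

Q̄ ≈ 459 W/m²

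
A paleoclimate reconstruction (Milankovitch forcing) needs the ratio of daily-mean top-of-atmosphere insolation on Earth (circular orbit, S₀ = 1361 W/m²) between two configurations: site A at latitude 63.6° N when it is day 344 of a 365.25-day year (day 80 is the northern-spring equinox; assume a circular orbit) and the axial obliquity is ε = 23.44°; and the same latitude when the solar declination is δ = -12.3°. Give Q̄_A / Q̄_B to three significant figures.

— Configuration A (φ=+63.6°):
Solar longitude: λ_s = 360° × (344 − 80)/365.25 = 260.205°.
sin δ = sin 23.44° × sin 260.205° = -0.39199, so δ = -23.078°.
cos H₀ = −tan(+63.6°) tan(-23.078°) = 0.8584, H₀ = 0.5387 rad.
Bracket: H₀ sin φ sin δ + cos φ cos δ sin H₀ = 0.5387×0.89571×-0.39199 + 0.44464×0.91997×0.51306 = -0.189143 + 0.209870 = 0.020727.
Q̄ = (S₀/π) × [bracket] = (1361/π) × 0.020727 = 8.9793 W/m².
— Configuration B (φ=+63.6°):
cos H₀ = −tan(+63.6°) tan(-12.300°) = 0.4392, H₀ = 1.1161 rad.
Bracket: H₀ sin φ sin δ + cos φ cos δ sin H₀ = 1.1161×0.89571×-0.21303 + 0.44464×0.97705×0.89838 = -0.212967 + 0.390288 = 0.177321.
Q̄ = (S₀/π) × [bracket] = (1361/π) × 0.177321 = 76.819 W/m².
Ratio Q̄_A / Q̄_B = 8.9793 / 76.819 = 0.1169.

Q̄_A / Q̄_B ≈ 0.117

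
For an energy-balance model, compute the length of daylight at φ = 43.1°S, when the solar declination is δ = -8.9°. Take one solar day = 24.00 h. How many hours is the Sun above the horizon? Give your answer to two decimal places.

cos H₀ = −tan φ · tan δ = −tan(-43.1°) × tan(-8.900°) = -0.1465, so H₀ = 1.7179 rad = 98.43°.
Daylight = 2H₀/(2π) × 24.00 h = (1.7179/π) × 24.00 = 13.12 h.

13.12 h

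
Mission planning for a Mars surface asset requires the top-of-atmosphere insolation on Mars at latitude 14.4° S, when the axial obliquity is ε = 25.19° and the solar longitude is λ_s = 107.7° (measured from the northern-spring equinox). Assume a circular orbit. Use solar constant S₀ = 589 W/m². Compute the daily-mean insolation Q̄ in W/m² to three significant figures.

Solar declination: sin δ = sin ε · sin λ_s = sin 25.19° × sin 107.7° = 0.40547, so δ = +23.921°.
cos H₀ = −tan(-14.4°) tan(+23.921°) = 0.1139, H₀ = 1.4567 rad.
Bracket: H₀ sin φ sin δ + cos φ cos δ sin H₀ = 1.4567×-0.24869×0.40547 + 0.96858×0.91411×0.99349 = -0.146888 + 0.879625 = 0.732737.
Q̄ = (S₀/π) × [bracket] = (589/π) × 0.732737 = 137.4 W/m².

Q̄ ≈ 137 W/m²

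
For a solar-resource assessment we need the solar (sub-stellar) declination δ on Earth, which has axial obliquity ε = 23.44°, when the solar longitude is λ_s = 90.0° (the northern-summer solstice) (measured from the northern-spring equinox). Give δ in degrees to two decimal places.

δ = +23.44°

sin δ = sin ε · sin λ_s = sin 23.44° × sin 90.0° = 0.397789.
δ = arcsin(0.397789) = +23.44°.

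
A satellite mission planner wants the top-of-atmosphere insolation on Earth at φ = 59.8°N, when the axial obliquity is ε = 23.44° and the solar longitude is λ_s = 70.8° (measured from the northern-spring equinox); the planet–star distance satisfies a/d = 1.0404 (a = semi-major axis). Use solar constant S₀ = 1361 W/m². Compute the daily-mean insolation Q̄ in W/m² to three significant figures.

Q̄ ≈ 513 W/m²

Solar declination: sin δ = sin ε · sin λ_s = sin 23.44° × sin 70.8° = 0.37566, so δ = +22.065°.
cos H₀ = −tan(+59.8°) tan(+22.065°) = -0.6965, H₀ = 2.3413 rad.
Bracket: H₀ sin φ sin δ + cos φ cos δ sin H₀ = 2.3413×0.86427×0.37566 + 0.50302×0.92676×0.71759 = 0.760154 + 0.334525 = 1.094679.
Inverse-square distance factor (a/d)² = 1.0404² = 1.082432.
Q̄ = (S₀/π) × 1.082432 × [bracket] = (1361/π) × 1.082432 × 1.094679 = 513.3 W/m².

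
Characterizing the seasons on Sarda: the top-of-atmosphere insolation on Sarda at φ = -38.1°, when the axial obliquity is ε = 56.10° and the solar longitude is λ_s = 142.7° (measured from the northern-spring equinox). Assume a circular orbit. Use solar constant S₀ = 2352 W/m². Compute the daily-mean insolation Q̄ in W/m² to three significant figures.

Solar declination: sin δ = sin ε · sin λ_s = sin 56.10° × sin 142.7° = 0.50298, so δ = +30.197°.
cos H₀ = −tan(-38.1°) tan(+30.197°) = 0.4563, H₀ = 1.0970 rad.
Bracket: H₀ sin φ sin δ + cos φ cos δ sin H₀ = 1.0970×-0.61704×0.50298 + 0.78694×0.86430×0.88982 = -0.340464 + 0.605213 = 0.264749.
Q̄ = (S₀/π) × [bracket] = (2352/π) × 0.264749 = 198.2 W/m².

Q̄ ≈ 198 W/m²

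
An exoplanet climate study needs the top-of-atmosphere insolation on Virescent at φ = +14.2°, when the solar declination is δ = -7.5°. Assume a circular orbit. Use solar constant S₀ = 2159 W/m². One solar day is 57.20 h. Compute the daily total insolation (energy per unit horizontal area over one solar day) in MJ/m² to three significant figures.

cos H₀ = −tan(+14.2°) tan(-7.500°) = 0.0333, H₀ = 1.5375 rad.
Bracket: H₀ sin φ sin δ + cos φ cos δ sin H₀ = 1.5375×0.24531×-0.13053 + 0.96945×0.99144×0.99944 = -0.049231 + 0.960613 = 0.911382.
Q̄ = (S₀/π) × [bracket] = (2159/π) × 0.911382 = 626.33 W/m².
Daily total = Q̄ × 57.20 h × 3600 s/h = 626.33 × 57.20 × 3600 / 10⁶ = 129.0 MJ/m².

129 MJ/m²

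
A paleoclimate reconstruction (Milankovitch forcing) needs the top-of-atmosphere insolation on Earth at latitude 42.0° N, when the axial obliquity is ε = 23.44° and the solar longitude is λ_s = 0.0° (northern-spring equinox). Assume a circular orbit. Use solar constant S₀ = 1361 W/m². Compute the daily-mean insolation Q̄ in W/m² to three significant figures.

Solar declination: sin δ = sin ε · sin λ_s = sin 23.44° × sin 0.0° = 0.00000, so δ = +0.000°.
cos H₀ = −tan(+42.0°) tan(+0.000°) = -0.0000, H₀ = 1.5708 rad.
Bracket: H₀ sin φ sin δ + cos φ cos δ sin H₀ = 1.5708×0.66913×0.00000 + 0.74314×1.00000×1.00000 = 0.000000 + 0.743140 = 0.743140.
Q̄ = (S₀/π) × [bracket] = (1361/π) × 0.743140 = 321.9 W/m².

Q̄ ≈ 322 W/m²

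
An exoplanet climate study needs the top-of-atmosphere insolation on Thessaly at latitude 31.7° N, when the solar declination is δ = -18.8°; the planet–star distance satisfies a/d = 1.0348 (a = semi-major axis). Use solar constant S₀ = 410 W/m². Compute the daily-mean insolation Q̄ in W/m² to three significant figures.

cos H₀ = −tan(+31.7°) tan(-18.800°) = 0.2103, H₀ = 1.3590 rad.
Bracket: H₀ sin φ sin δ + cos φ cos δ sin H₀ = 1.3590×0.52547×-0.32227 + 0.85081×0.94665×0.97765 = -0.230137 + 0.787418 = 0.557281.
Inverse-square distance factor (a/d)² = 1.0348² = 1.070811.
Q̄ = (S₀/π) × 1.070811 × [bracket] = (410/π) × 1.070811 × 0.557281 = 77.88 W/m².

Q̄ ≈ 77.9 W/m²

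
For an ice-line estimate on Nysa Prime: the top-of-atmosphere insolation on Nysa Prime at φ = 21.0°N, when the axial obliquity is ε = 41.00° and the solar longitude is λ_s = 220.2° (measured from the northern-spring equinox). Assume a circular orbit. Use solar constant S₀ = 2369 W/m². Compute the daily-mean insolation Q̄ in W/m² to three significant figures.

Solar declination: sin δ = sin ε · sin λ_s = sin 41.00° × sin 220.2° = -0.42346, so δ = -25.053°.
cos H₀ = −tan(+21.0°) tan(-25.053°) = 0.1794, H₀ = 1.3904 rad.
Bracket: H₀ sin φ sin δ + cos φ cos δ sin H₀ = 1.3904×0.35837×-0.42346 + 0.93358×0.90592×0.98377 = -0.211001 + 0.832022 = 0.621021.
Q̄ = (S₀/π) × [bracket] = (2369/π) × 0.621021 = 468.3 W/m².

Q̄ ≈ 468 W/m²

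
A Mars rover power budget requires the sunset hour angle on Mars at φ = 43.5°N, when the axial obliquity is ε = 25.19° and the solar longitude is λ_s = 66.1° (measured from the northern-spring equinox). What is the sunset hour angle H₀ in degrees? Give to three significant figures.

H₀ = 114°

Solar declination: sin δ = sin ε · sin λ_s = sin 25.19° × sin 66.1° = 0.38913, so δ = +22.900°.
cos H₀ = −tan φ · tan δ = −tan(+43.5°) × tan(+22.900°) = -0.4009, so H₀ = 1.9833 rad = 113.63°.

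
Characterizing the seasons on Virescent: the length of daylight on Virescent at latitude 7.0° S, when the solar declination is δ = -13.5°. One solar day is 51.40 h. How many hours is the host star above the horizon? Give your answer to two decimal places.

26.18 h

cos H₀ = −tan φ · tan δ = −tan(-7.0°) × tan(-13.500°) = -0.0295, so H₀ = 1.6003 rad = 91.69°.
Daylight = 2H₀/(2π) × 51.40 h = (1.6003/π) × 51.40 = 26.18 h.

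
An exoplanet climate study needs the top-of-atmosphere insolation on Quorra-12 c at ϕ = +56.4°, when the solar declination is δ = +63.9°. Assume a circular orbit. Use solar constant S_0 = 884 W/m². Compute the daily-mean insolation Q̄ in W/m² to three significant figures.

cos h₀ = −tan(+56.4°) tan(+63.900°) = -3.0723 ≤ −1 ⇒ polar day, h₀ = π.
Bracket: h₀ sin ϕ sin δ + cos ϕ cos δ sin h₀ = 3.1416×0.83292×0.89803 + 0.55339×0.43994×0.00000 = 2.349876 + 0.000000 = 2.349876.
Q̄ = (S_0/π) × [bracket] = (884/π) × 2.349876 = 661.2 W/m².

Q̄ ≈ 661 W/m²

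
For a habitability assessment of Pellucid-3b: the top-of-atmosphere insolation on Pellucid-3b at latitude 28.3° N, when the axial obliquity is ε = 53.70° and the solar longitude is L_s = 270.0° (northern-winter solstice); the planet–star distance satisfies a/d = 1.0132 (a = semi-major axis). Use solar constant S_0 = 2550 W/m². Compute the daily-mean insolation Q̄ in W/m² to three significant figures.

Solar declination: sin δ = sin ε · sin L_s = sin 53.70° × sin 270.0° = -0.80593, so δ = -53.700°.
cos h₀ = −tan(+28.3°) tan(-53.700°) = 0.7330, h₀ = 0.7481 rad.
Bracket: h₀ sin ϕ sin δ + cos ϕ cos δ sin h₀ = 0.7481×0.47409×-0.80593 + 0.88048×0.59201×0.68022 = -0.285837 + 0.354567 = 0.068730.
Inverse-square distance factor (a/d)² = 1.0132² = 1.026574.
Q̄ = (S_0/π) × 1.026574 × [bracket] = (2550/π) × 1.026574 × 0.068730 = 57.27 W/m².

Q̄ ≈ 57.3 W/m²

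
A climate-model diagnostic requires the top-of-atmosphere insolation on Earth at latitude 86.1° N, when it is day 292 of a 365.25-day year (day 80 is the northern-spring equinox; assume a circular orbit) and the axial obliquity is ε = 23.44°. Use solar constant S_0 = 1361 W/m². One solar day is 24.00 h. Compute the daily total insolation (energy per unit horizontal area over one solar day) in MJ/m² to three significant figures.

Solar longitude: L_s = 360° × (292 − 80)/365.25 = 208.953°.
sin δ = sin 23.44° × sin 208.953° = -0.19256, so δ = -11.103°.
cos h₀ = −tan(+86.1°) tan(-11.103°) = 2.8785 ≥ 1 ⇒ polar night, h₀ = 0 and Q̄ = 0.
Daily total = Q̄ × 24.00 h × 3600 s/h = 0.00 MJ/m².

0.00 MJ/m²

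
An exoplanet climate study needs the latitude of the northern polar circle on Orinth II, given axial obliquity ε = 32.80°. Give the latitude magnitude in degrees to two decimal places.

57.20°

The polar circle is the lowest latitude that experiences at least one full rotation of continuous daylight at the northern-summer solstice; it lies at |φ| = 90° − ε = 90° − 32.80° = 57.20°.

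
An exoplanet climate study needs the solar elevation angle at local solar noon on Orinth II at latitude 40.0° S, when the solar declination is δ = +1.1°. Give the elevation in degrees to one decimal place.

At local noon the hour angle is zero, so the zenith angle equals |ϕ − δ| = |-40.0° − (+1.100°)| = 41.100°.
Elevation = 90° − 41.100° = 48.9°.

48.9°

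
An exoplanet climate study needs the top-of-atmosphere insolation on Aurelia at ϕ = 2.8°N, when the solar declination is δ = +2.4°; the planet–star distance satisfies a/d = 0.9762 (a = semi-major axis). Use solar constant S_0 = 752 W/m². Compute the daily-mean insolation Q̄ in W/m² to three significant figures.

Q̄ ≈ 228 W/m²

cos h₀ = −tan(+2.8°) tan(+2.400°) = -0.0020, h₀ = 1.5728 rad.
Bracket: h₀ sin ϕ sin δ + cos ϕ cos δ sin h₀ = 1.5728×0.04885×0.04188 + 0.99881×0.99912×1.00000 = 0.003218 + 0.997931 = 1.001149.
Inverse-square distance factor (a/d)² = 0.9762² = 0.952966.
Q̄ = (S_0/π) × 0.952966 × [bracket] = (752/π) × 0.952966 × 1.001149 = 228.4 W/m².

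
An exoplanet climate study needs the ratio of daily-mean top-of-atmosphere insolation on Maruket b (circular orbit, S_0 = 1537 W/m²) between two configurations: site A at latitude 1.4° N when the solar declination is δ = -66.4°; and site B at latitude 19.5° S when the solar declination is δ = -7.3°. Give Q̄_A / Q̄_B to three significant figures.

Q̄_A / Q̄_B ≈ 0.365

— Configuration A (ϕ=+1.4°):
cos h₀ = −tan(+1.4°) tan(-66.400°) = 0.0559, h₀ = 1.5148 rad.
Bracket: h₀ sin ϕ sin δ + cos ϕ cos δ sin h₀ = 1.5148×0.02443×-0.91636 + 0.99970×0.40035×0.99843 = -0.033911 + 0.399602 = 0.365691.
Q̄ = (S_0/π) × [bracket] = (1537/π) × 0.365691 = 178.91 W/m².
— Configuration B (ϕ=-19.5°):
cos h₀ = −tan(-19.5°) tan(-7.300°) = -0.0454, h₀ = 1.6162 rad.
Bracket: h₀ sin ϕ sin δ + cos ϕ cos δ sin h₀ = 1.6162×-0.33381×-0.12706 + 0.94264×0.99189×0.99897 = 0.068549 + 0.934032 = 1.002581.
Q̄ = (S_0/π) × [bracket] = (1537/π) × 1.002581 = 490.51 W/m².
Ratio Q̄_A / Q̄_B = 178.91 / 490.51 = 0.3647.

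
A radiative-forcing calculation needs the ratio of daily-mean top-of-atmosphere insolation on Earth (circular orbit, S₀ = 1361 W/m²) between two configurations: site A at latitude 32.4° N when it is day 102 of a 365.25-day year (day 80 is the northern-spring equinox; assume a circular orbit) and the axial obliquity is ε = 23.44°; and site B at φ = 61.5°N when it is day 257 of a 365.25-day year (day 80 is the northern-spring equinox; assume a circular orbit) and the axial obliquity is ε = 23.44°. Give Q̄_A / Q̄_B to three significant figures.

Q̄_A / Q̄_B ≈ 1.81

— Configuration A (φ=+32.4°):
Solar longitude: λ_s = 360° × (102 − 80)/365.25 = 21.684°.
sin δ = sin 23.44° × sin 21.684° = 0.14698, so δ = +8.452°.
cos H₀ = −tan(+32.4°) tan(+8.452°) = -0.0943, H₀ = 1.6652 rad.
Bracket: H₀ sin φ sin δ + cos φ cos δ sin H₀ = 1.6652×0.53583×0.14698 + 0.84433×0.98914×0.99554 = 0.131145 + 0.831436 = 0.962581.
Q̄ = (S₀/π) × [bracket] = (1361/π) × 0.962581 = 417.01 W/m².
— Configuration B (φ=+61.5°):
Solar longitude: λ_s = 360° × (257 − 80)/365.25 = 174.456°.
sin δ = sin 23.44° × sin 174.456° = 0.03843, so δ = +2.203°.
cos H₀ = −tan(+61.5°) tan(+2.203°) = -0.0708, H₀ = 1.6417 rad.
Bracket: H₀ sin φ sin δ + cos φ cos δ sin H₀ = 1.6417×0.87882×0.03843 + 0.47716×0.99926×0.99749 = 0.055445 + 0.475610 = 0.531055.
Q̄ = (S₀/π) × [bracket] = (1361/π) × 0.531055 = 230.06 W/m².
Ratio Q̄_A / Q̄_B = 417.01 / 230.06 = 1.813.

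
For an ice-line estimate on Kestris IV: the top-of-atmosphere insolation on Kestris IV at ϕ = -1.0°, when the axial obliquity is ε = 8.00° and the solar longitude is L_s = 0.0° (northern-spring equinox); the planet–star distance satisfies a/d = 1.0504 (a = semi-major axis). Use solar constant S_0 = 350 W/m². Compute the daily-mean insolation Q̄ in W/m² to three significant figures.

Q̄ ≈ 123 W/m²

Solar declination: sin δ = sin ε · sin L_s = sin 8.00° × sin 0.0° = 0.00000, so δ = +0.000°.
cos h₀ = −tan(-1.0°) tan(+0.000°) = 0.0000, h₀ = 1.5708 rad.
Bracket: h₀ sin ϕ sin δ + cos ϕ cos δ sin h₀ = 1.5708×-0.01745×0.00000 + 0.99985×1.00000×1.00000 = -0.000000 + 0.999850 = 0.999850.
Inverse-square distance factor (a/d)² = 1.0504² = 1.103340.
Q̄ = (S_0/π) × 1.103340 × [bracket] = (350/π) × 1.103340 × 0.999850 = 122.9 W/m².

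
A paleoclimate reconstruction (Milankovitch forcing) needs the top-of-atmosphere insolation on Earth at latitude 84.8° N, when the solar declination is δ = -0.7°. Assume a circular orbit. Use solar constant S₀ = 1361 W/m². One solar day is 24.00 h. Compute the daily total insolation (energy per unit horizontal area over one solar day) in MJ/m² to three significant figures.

2.71 MJ/m²

cos H₀ = −tan(+84.8°) tan(-0.700°) = 0.1343, H₀ = 1.4361 rad.
Bracket: H₀ sin φ sin δ + cos φ cos δ sin H₀ = 1.4361×0.99588×-0.01222 + 0.09063×0.99993×0.99095 = -0.017477 + 0.089804 = 0.072327.
Q̄ = (S₀/π) × [bracket] = (1361/π) × 0.072327 = 31.333 W/m².
Daily total = Q̄ × 24.00 h × 3600 s/h = 31.333 × 24.00 × 3600 / 10⁶ = 2.707 MJ/m².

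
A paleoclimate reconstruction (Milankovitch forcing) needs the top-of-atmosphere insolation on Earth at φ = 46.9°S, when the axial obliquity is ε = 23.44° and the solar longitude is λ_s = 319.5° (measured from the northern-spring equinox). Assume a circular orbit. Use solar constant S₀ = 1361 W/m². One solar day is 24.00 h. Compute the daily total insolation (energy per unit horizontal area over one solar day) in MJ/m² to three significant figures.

Solar declination: sin δ = sin ε · sin λ_s = sin 23.44° × sin 319.5° = -0.25834, so δ = -14.972°.
cos H₀ = −tan(-46.9°) tan(-14.972°) = -0.2858, H₀ = 1.8606 rad.
Bracket: H₀ sin φ sin δ + cos φ cos δ sin H₀ = 1.8606×-0.73016×-0.25834 + 0.68327×0.96605×0.95830 = 0.350964 + 0.632548 = 0.983512.
Q̄ = (S₀/π) × [bracket] = (1361/π) × 0.983512 = 426.08 W/m².
Daily total = Q̄ × 24.00 h × 3600 s/h = 426.08 × 24.00 × 3600 / 10⁶ = 36.81 MJ/m².

36.8 MJ/m²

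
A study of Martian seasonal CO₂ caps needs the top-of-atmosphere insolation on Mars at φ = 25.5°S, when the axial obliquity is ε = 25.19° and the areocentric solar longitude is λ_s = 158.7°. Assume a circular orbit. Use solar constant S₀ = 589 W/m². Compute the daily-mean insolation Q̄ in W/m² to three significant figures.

sin δ = sin 25.19° × sin 158.7° = 0.15461, so δ = +8.894°.
cos H₀ = −tan(-25.5°) tan(+8.894°) = 0.0746, H₀ = 1.4961 rad.
Bracket: H₀ sin φ sin δ + cos φ cos δ sin H₀ = 1.4961×-0.43051×0.15461 + 0.90259×0.98798×0.99721 = -0.099582 + 0.889253 = 0.789671.
Q̄ = (S₀/π) × [bracket] = (589/π) × 0.789671 = 148.1 W/m².

Q̄ ≈ 148 W/m²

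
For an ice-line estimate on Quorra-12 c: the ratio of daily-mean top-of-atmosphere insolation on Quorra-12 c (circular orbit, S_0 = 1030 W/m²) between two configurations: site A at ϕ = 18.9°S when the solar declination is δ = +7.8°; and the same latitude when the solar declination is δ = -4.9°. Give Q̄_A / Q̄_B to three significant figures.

Q̄_A / Q̄_B ≈ 0.881

— Configuration A (ϕ=-18.9°):
cos h₀ = −tan(-18.9°) tan(+7.800°) = 0.0469, h₀ = 1.5239 rad.
Bracket: h₀ sin ϕ sin δ + cos ϕ cos δ sin h₀ = 1.5239×-0.32392×0.13572 + 0.94609×0.99075×0.99890 = -0.066994 + 0.936308 = 0.869314.
Q̄ = (S_0/π) × [bracket] = (1030/π) × 0.869314 = 285.01 W/m².
— Configuration B (ϕ=-18.9°):
cos h₀ = −tan(-18.9°) tan(-4.900°) = -0.0294, h₀ = 1.6002 rad.
Bracket: h₀ sin ϕ sin δ + cos ϕ cos δ sin h₀ = 1.6002×-0.32392×-0.08542 + 0.94609×0.99635×0.99957 = 0.044276 + 0.942231 = 0.986507.
Q̄ = (S_0/π) × [bracket] = (1030/π) × 0.986507 = 323.44 W/m².
Ratio Q̄_A / Q̄_B = 285.01 / 323.44 = 0.8812.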